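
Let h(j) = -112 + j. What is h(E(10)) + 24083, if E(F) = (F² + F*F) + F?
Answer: 24181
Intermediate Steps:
E(F) = F + 2*F² (E(F) = (F² + F²) + F = 2*F² + F = F + 2*F²)
h(E(10)) + 24083 = (-112 + 10*(1 + 2*10)) + 24083 = (-112 + 10*(1 + 20)) + 24083 = (-112 + 10*21) + 24083 = (-112 + 210) + 24083 = 98 + 24083 = 24181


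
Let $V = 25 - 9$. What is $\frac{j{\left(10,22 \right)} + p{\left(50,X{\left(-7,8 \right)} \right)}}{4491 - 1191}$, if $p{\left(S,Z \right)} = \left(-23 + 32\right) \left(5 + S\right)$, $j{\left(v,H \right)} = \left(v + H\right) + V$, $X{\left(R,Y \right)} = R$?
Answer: $\frac{181}{1100} \approx 0.16455$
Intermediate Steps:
$V = 16$ ($V = 25 - 9 = 16$)
$j{\left(v,H \right)} = 16 + H + v$ ($j{\left(v,H \right)} = \left(v + H\right) + 16 = \left(H + v\right) + 16 = 16 + H + v$)
$p{\left(S,Z \right)} = 45 + 9 S$ ($p{\left(S,Z \right)} = 9 \left(5 + S\right) = 45 + 9 S$)
$\frac{j{\left(10,22 \right)} + p{\left(50,X{\left(-7,8 \right)} \right)}}{4491 - 1191} = \frac{\left(16 + 22 + 10\right) + \left(45 + 9 \cdot 50\right)}{4491 - 1191} = \frac{48 + \left(45 + 450\right)}{3300} = \left(48 + 495\right) \frac{1}{3300} = 543 \cdot \frac{1}{3300} = \frac{181}{1100}$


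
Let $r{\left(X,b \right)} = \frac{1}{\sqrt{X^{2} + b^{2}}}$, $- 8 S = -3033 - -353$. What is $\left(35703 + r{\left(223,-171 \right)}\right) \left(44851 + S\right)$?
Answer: $1613275758 + \frac{22593 \sqrt{78970}}{39485} \approx 1.6133 \cdot 10^{9}$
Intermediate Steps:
$S = 335$ ($S = - \frac{-3033 - -353}{8} = - \frac{-3033 + 353}{8} = \left(- \frac{1}{8}\right) \left(-2680\right) = 335$)
$r{\left(X,b \right)} = \frac{1}{\sqrt{X^{2} + b^{2}}}$
$\left(35703 + r{\left(223,-171 \right)}\right) \left(44851 + S\right) = \left(35703 + \frac{1}{\sqrt{223^{2} + \left(-171\right)^{2}}}\right) \left(44851 + 335\right) = \left(35703 + \frac{1}{\sqrt{49729 + 29241}}\right) 45186 = \left(35703 + \frac{1}{\sqrt{78970}}\right) 45186 = \left(35703 + \frac{\sqrt{78970}}{78970}\right) 45186 = 1613275758 + \frac{22593 \sqrt{78970}}{39485}$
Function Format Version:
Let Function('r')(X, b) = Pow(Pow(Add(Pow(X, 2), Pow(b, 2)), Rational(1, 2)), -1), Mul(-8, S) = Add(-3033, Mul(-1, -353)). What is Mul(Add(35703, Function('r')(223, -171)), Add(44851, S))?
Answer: Add(1613275758, Mul(Rational(22593, 39485), Pow(78970, Rational(1, 2)))) ≈ 1.6133e+9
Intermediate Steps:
S = 335 (S = Mul(Rational(-1, 8), Add(-3033, Mul(-1, -353))) = Mul(Rational(-1, 8), Add(-3033, 353)) = Mul(Rational(-1, 8), -2680) = 335)
Function('r')(X, b) = Pow(Add(Pow(X, 2), Pow(b, 2)), Rational(-1, 2))
Mul(Add(35703, Function('r')(223, -171)), Add(44851, S)) = Mul(Add(35703, Pow(Add(Pow(223, 2), Pow(-171, 2)), Rational(-1, 2))), Add(44851, 335)) = Mul(Add(35703, Pow(Add(49729, 29241), Rational(-1, 2))), 45186) = Mul(Add(35703, Pow(78970, Rational(-1, 2))), 45186) = Mul(Add(35703, Mul(Rational(1, 78970), Pow(78970, Rational(1, 2)))), 45186) = Add(1613275758, Mul(Rational(22593, 39485), Pow(78970, Rational(1, 2))))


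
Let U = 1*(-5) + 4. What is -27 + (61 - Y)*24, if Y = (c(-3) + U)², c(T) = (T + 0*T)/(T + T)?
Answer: 1431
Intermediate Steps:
U = -1 (U = -5 + 4 = -1)
c(T) = ½ (c(T) = (T + 0)/((2*T)) = T*(1/(2*T)) = ½)
Y = ¼ (Y = (½ - 1)² = (-½)² = ¼ ≈ 0.25000)
-27 + (61 - Y)*24 = -27 + (61 - 1*¼)*24 = -27 + (61 - ¼)*24 = -27 + (243/4)*24 = -27 + 1458 = 1431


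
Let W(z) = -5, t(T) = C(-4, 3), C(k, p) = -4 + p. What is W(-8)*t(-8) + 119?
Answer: 124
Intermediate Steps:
t(T) = -1 (t(T) = -4 + 3 = -1)
W(-8)*t(-8) + 119 = -5*(-1) + 119 = 5 + 119 = 124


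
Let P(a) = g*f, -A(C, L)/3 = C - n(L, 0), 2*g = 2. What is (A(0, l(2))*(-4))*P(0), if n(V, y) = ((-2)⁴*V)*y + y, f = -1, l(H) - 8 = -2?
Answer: 0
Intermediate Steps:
l(H) = 6 (l(H) = 8 - 2 = 6)
g = 1 (g = (½)*2 = 1)
n(V, y) = y + 16*V*y (n(V, y) = (16*V)*y + y = 16*V*y + y = y + 16*V*y)
A(C, L) = -3*C (A(C, L) = -3*(C - 0*(1 + 16*L)) = -3*(C - 1*0) = -3*(C + 0) = -3*C)
P(a) = -1 (P(a) = 1*(-1) = -1)
(A(0, l(2))*(-4))*P(0) = (-3*0*(-4))*(-1) = (0*(-4))*(-1) = 0*(-1) = 0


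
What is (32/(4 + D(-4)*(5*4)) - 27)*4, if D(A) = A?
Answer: -2084/19 ≈ -109.68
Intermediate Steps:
(32/(4 + D(-4)*(5*4)) - 27)*4 = (32/(4 - 20*4) - 27)*4 = (32/(4 - 4*20) - 27)*4 = (32/(4 - 80) - 27)*4 = (32/(-76) - 27)*4 = (32*(-1/76) - 27)*4 = (-8/19 - 27)*4 = -521/19*4 = -2084/19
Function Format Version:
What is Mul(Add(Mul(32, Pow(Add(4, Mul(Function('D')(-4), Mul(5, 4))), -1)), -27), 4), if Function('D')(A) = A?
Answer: Rational(-2084, 19) ≈ -109.68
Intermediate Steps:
Mul(Add(Mul(32, Pow(Add(4, Mul(Function('D')(-4), Mul(5, 4))), -1)), -27), 4) = Mul(Add(Mul(32, Pow(Add(4, Mul(-4, Mul(5, 4))), -1)), -27), 4) = Mul(Add(Mul(32, Pow(Add(4, Mul(-4, 20)), -1)), -27), 4) = Mul(Add(Mul(32, Pow(Add(4, -80), -1)), -27), 4) = Mul(Add(Mul(32, Pow(-76, -1)), -27), 4) = Mul(Add(Mul(32, Rational(-1, 76)), -27), 4) = Mul(Add(Rational(-8, 19), -27), 4) = Mul(Rational(-521, 19), 4) = Rational(-2084, 19)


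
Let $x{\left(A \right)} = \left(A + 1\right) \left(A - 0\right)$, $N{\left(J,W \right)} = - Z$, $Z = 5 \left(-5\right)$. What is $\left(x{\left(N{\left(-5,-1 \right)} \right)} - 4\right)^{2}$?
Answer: $417316$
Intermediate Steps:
$Z = -25$
$N{\left(J,W \right)} = 25$ ($N{\left(J,W \right)} = \left(-1\right) \left(-25\right) = 25$)
$x{\left(A \right)} = A \left(1 + A\right)$ ($x{\left(A \right)} = \left(1 + A\right) \left(A + \left(-5 + 5\right)\right) = \left(1 + A\right) \left(A + 0\right) = \left(1 + A\right) A = A \left(1 + A\right)$)
$\left(x{\left(N{\left(-5,-1 \right)} \right)} - 4\right)^{2} = \left(25 \left(1 + 25\right) - 4\right)^{2} = \left(25 \cdot 26 - 4\right)^{2} = \left(650 - 4\right)^{2} = 646^{2} = 417316$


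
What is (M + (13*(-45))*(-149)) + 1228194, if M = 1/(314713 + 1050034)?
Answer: 1795132249174/1364747 ≈ 1.3154e+6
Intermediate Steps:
M = 1/1364747 ≈ 7.3274e-7
(M + (13*(-45))*(-149)) + 1228194 = (1/1364747 + (13*(-45))*(-149)) + 1228194 = (1/1364747 - 585*(-149)) + 1228194 = (1/1364747 + 87165) + 1228194 = 118958172256/1364747 + 1228194 = 1795132249174/1364747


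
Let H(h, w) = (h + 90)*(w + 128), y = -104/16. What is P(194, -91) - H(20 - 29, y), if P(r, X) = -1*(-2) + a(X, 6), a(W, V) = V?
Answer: -19667/2 ≈ -9833.5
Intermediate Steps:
P(r, X) = 8 (P(r, X) = -1*(-2) + 6 = 2 + 6 = 8)
y = -13/2 (y = -104*1/16 = -13/2 ≈ -6.5000)
H(h, w) = (90 + h)*(128 + w)
P(194, -91) - H(20 - 29, y) = 8 - (11520 + 90*(-13/2) + 128*(20 - 29) + (20 - 29)*(-13/2)) = 8 - (11520 - 585 + 128*(-9) - 9*(-13/2)) = 8 - (11520 - 585 - 1152 + 117/2) = 8 - 1*19683/2 = 8 - 19683/2 = -19667/2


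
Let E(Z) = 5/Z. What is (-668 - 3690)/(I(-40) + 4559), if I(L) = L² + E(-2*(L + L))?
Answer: -139456/197089 ≈ -0.70758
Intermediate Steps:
I(L) = L² - 5/(4*L) (I(L) = L² + 5/((-2*(L + L))) = L² + 5/((-4*L)) = L² + 5*(-1/(4*L)) = L² - 5/(4*L))
(-668 - 3690)/(I(-40) + 4559) = (-668 - 3690)/((-5/4 + (-40)³)/(-40) + 4559) = -4358/(-(-5/4 - 64000)/40 + 4559) = -4358/(-1/40*(-256005/4) + 4559) = -4358/(51201/32 + 4559) = -4358/197089/32 = -4358*32/197089 = -139456/197089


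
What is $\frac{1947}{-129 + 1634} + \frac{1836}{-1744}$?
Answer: $\frac{158097}{656180} \approx 0.24094$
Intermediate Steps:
$\frac{1947}{-129 + 1634} + \frac{1836}{-1744} = \frac{1947}{1505} + 1836 \left(- \frac{1}{1744}\right) = 1947 \cdot \frac{1}{1505} - \frac{459}{436} = \frac{1947}{1505} - \frac{459}{436} = \frac{158097}{656180}$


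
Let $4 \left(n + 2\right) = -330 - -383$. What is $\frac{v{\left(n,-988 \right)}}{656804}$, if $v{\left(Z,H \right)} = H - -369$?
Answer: $- \frac{619}{656804} \approx -0.00094244$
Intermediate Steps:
$n = \frac{45}{4}$ ($n = -2 + \frac{-330 - -383}{4} = -2 + \frac{-330 + 383}{4} = -2 + \frac{1}{4} \cdot 53 = -2 + \frac{53}{4} = \frac{45}{4} \approx 11.25$)
$v{\left(Z,H \right)} = 369 + H$ ($v{\left(Z,H \right)} = H + 369 = 369 + H$)
$\frac{v{\left(n,-988 \right)}}{656804} = \frac{369 - 988}{656804} = \left(-619\right) \frac{1}{656804} = - \frac{619}{656804}$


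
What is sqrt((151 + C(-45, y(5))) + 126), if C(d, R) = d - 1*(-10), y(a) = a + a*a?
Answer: 11*sqrt(2) ≈ 15.556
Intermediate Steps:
y(a) = a + a**2
C(d, R) = 10 + d (C(d, R) = d + 10 = 10 + d)
sqrt((151 + C(-45, y(5))) + 126) = sqrt((151 + (10 - 45)) + 126) = sqrt((151 - 35) + 126) = sqrt(116 + 126) = sqrt(242) = 11*sqrt(2)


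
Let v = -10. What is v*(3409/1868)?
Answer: -17045/934 ≈ -18.249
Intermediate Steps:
v*(3409/1868) = -34090/1868 = -10*3409/1868 = -17045/934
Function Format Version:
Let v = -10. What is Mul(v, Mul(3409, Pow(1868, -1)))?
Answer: Rational(-17045, 934) ≈ -18.249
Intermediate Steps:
Mul(v, Mul(3409, Pow(1868, -1))) = Mul(-10, Mul(3409, Pow(1868, -1))) = Mul(-10, Mul(3409, Rational(1, 1868))) = Mul(-10, Rational(3409, 1868)) = Rational(-17045, 934)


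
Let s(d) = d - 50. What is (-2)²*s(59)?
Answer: 36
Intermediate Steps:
s(d) = -50 + d
(-2)²*s(59) = (-2)²*(-50 + 59) = 4*9 = 36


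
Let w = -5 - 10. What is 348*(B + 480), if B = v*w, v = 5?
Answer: 140940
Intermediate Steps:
w = -15
B = -75 (B = 5*(-15) = -75)
348*(B + 480) = 348*(-75 + 480) = 348*405 = 140940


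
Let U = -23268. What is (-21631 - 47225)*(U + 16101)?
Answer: 493490952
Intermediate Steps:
(-21631 - 47225)*(U + 16101) = (-21631 - 47225)*(-23268 + 16101) = -68856*(-7167) = 493490952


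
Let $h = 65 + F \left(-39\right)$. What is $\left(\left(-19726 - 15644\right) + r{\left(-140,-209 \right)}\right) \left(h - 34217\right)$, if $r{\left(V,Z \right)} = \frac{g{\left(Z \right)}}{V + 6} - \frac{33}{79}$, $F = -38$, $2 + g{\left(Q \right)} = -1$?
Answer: $\frac{6116330466675}{5293} \approx 1.1556 \cdot 10^{9}$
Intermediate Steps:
$g{\left(Q \right)} = -3$ ($g{\left(Q \right)} = -2 - 1 = -3$)
$r{\left(V,Z \right)} = - \frac{33}{79} - \frac{3}{6 + V}$ ($r{\left(V,Z \right)} = - \frac{3}{V + 6} - \frac{33}{79} = - \frac{3}{6 + V} - \frac{33}{79} = - \frac{33}{79} - \frac{3}{6 + V}$)
$h = 1547$ ($h = 65 - -1482 = 65 + 1482 = 1547$)
$\left(\left(-19726 - 15644\right) + r{\left(-140,-209 \right)}\right) \left(h - 34217\right) = \left(\left(-19726 - 15644\right) + \frac{3 \left(-145 - -1540\right)}{79 \left(6 - 140\right)}\right) \left(1547 - 34217\right) = \left(-35370 + \frac{3 \left(-145 + 1540\right)}{79 \left(-134\right)}\right) \left(-32670\right) = \left(-35370 + \frac{3}{79} \left(- \frac{1}{134}\right) 1395\right) \left(-32670\right) = \left(-35370 - \frac{4185}{10586}\right) \left(-32670\right) = \left(- \frac{374431005}{10586}\right) \left(-32670\right) = \frac{6116330466675}{5293}$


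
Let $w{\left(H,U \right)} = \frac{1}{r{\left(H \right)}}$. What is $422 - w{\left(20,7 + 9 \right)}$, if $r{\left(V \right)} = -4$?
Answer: $\frac{1689}{4} \approx 422.25$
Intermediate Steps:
$w{\left(H,U \right)} = - \frac{1}{4}$ ($w{\left(H,U \right)} = \frac{1}{-4} = - \frac{1}{4}$)
$422 - w{\left(20,7 + 9 \right)} = 422 - - \frac{1}{4} = 422 + \frac{1}{4} = \frac{1689}{4}$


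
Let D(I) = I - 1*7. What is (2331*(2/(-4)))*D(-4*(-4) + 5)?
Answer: -16317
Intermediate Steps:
D(I) = -7 + I (D(I) = I - 7 = -7 + I)
(2331*(2/(-4)))*D(-4*(-4) + 5) = (2331*(2/(-4)))*(-7 + (-4*(-4) + 5)) = (2331*(2*(-¼)))*(-7 + (16 + 5)) = (2331*(-½))*(-7 + 21) = -2331/2*14 = -16317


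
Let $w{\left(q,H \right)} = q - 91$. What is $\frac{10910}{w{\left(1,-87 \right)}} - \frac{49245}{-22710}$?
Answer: $- \frac{1622227}{13626} \approx -119.05$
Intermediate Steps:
$w{\left(q,H \right)} = -91 + q$
$\frac{10910}{w{\left(1,-87 \right)}} - \frac{49245}{-22710} = \frac{10910}{-91 + 1} - \frac{49245}{-22710} = \frac{10910}{-90} - - \frac{3283}{1514} = 10910 \left(- \frac{1}{90}\right) + \frac{3283}{1514} = - \frac{1091}{9} + \frac{3283}{1514} = - \frac{1622227}{13626}$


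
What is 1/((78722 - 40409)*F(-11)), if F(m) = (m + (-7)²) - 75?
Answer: -1/1417581 ≈ -7.0543e-7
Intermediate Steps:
F(m) = -26 + m (F(m) = (m + 49) - 75 = (49 + m) - 75 = -26 + m)
1/((78722 - 40409)*F(-11)) = 1/((78722 - 40409)*(-26 - 11)) = 1/(38313*(-37)) = (1/38313)*(-1/37) = -1/1417581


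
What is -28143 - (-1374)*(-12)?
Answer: -44631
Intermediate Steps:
-28143 - (-1374)*(-12) = -28143 - 1*16488 = -28143 - 16488 = -44631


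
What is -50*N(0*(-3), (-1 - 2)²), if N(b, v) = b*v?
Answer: 0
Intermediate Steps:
-50*N(0*(-3), (-1 - 2)²) = -50*0*(-3)*(-1 - 2)² = -0*(-3)² = -0*9 = -50*0 = 0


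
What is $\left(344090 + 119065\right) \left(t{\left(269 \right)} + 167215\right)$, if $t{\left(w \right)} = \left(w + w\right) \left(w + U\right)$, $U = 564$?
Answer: $285011229195$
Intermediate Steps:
$t{\left(w \right)} = 2 w \left(564 + w\right)$ ($t{\left(w \right)} = \left(w + w\right) \left(w + 564\right) = 2 w \left(564 + w\right)$)
$\left(344090 + 119065\right) \left(t{\left(269 \right)} + 167215\right) = \left(344090 + 119065\right) \left(2 \cdot 269 \left(564 + 269\right) + 167215\right) = 463155 \left(2 \cdot 269 \cdot 833 + 167215\right) = 463155 \left(448154 + 167215\right) = 463155 \cdot 615369 = 285011229195$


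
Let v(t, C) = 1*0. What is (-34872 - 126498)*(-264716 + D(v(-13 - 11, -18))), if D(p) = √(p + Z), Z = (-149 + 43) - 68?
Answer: 42717220920 - 161370*I*√174 ≈ 4.2717e+10 - 2.1286e+6*I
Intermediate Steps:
Z = -174 (Z = -106 - 68 = -174)
v(t, C) = 0
D(p) = √(-174 + p) (D(p) = √(p - 174) = √(-174 + p))
(-34872 - 126498)*(-264716 + D(v(-13 - 11, -18))) = (-34872 - 126498)*(-264716 + √(-174 + 0)) = -161370*(-264716 + √(-174)) = -161370*(-264716 + I*√174) = 42717220920 - 161370*I*√174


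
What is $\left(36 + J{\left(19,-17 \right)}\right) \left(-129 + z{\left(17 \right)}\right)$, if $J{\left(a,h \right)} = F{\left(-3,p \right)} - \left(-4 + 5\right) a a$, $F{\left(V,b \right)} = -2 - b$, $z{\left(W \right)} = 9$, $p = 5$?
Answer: $39840$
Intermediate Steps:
$J{\left(a,h \right)} = -7 - a^{2}$ ($J{\left(a,h \right)} = \left(-2 - 5\right) - \left(-4 + 5\right) a a = \left(-2 - 5\right) - 1 a^{2} = -7 - a^{2}$)
$\left(36 + J{\left(19,-17 \right)}\right) \left(-129 + z{\left(17 \right)}\right) = \left(36 - 368\right) \left(-129 + 9\right) = \left(36 - 368\right) \left(-120\right) = \left(-332\right) \left(-120\right) = 39840$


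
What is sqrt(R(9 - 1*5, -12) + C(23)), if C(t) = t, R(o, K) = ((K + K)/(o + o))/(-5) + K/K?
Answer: sqrt(615)/5 ≈ 4.9598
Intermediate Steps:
R(o, K) = 1 - K/(5*o) (R(o, K) = ((2*K)/((2*o)))*(-1/5) + 1 = ((2*K)*(1/(2*o)))*(-1/5) + 1 = (K/o)*(-1/5) + 1 = -K/(5*o) + 1 = 1 - K/(5*o))
sqrt(R(9 - 1*5, -12) + C(23)) = sqrt(((9 - 1*5) - 1/5*(-12))/(9 - 1*5) + 23) = sqrt(((9 - 5) + 12/5)/(9 - 5) + 23) = sqrt((4 + 12/5)/4 + 23) = sqrt((1/4)*(32/5) + 23) = sqrt(8/5 + 23) = sqrt(123/5) = sqrt(615)/5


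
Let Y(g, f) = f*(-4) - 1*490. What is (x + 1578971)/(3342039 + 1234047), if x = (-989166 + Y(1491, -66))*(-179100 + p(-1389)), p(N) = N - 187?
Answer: 59586989321/1525362 ≈ 39064.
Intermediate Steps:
p(N) = -187 + N
Y(g, f) = -490 - 4*f (Y(g, f) = -4*f - 490 = -490 - 4*f)
x = 178759388992 (x = (-989166 + (-490 - 4*(-66)))*(-179100 + (-187 - 1389)) = (-989166 + (-490 + 264))*(-179100 - 1576) = (-989166 - 226)*(-180676) = -989392*(-180676) = 178759388992)
(x + 1578971)/(3342039 + 1234047) = (178759388992 + 1578971)/(3342039 + 1234047) = 178760967963/4576086 = 178760967963*(1/4576086) = 59586989321/1525362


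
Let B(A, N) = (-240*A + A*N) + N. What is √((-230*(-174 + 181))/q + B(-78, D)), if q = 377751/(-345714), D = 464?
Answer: 2*I*√61575401103513/125917 ≈ 124.64*I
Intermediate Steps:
q = -125917/115238 (q = 377751*(-1/345714) = -125917/115238 ≈ -1.0927)
B(A, N) = N - 240*A + A*N
√((-230*(-174 + 181))/q + B(-78, D)) = √((-230*(-174 + 181))/(-125917/115238) + (464 - 240*(-78) - 78*464)) = √(-230*7*(-115238/125917) + (464 + 18720 - 36192)) = √(-1610*(-115238/125917) - 17008) = √(185533180/125917 - 17008) = √(-1956063156/125917) = 2*I*√61575401103513/125917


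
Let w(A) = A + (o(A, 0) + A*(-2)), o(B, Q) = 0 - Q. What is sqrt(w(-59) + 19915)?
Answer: sqrt(19974) ≈ 141.33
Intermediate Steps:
o(B, Q) = -Q
w(A) = -A (w(A) = A + (-1*0 + A*(-2)) = A + (0 - 2*A) = A - 2*A = -A)
sqrt(w(-59) + 19915) = sqrt(-1*(-59) + 19915) = sqrt(59 + 19915) = sqrt(19974)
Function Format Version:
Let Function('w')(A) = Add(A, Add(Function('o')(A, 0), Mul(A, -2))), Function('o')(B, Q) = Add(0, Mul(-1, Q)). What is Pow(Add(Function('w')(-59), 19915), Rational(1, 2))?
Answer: Pow(19974, Rational(1, 2)) ≈ 141.33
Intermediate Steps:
Function('o')(B, Q) = Mul(-1, Q)
Function('w')(A) = Mul(-1, A) (Function('w')(A) = Add(A, Add(Mul(-1, 0), Mul(A, -2))) = Add(A, Add(0, Mul(-2, A))) = Add(A, Mul(-2, A)) = Mul(-1, A))
Pow(Add(Function('w')(-59), 19915), Rational(1, 2)) = Pow(Add(Mul(-1, -59), 19915), Rational(1, 2)) = Pow(Add(59, 19915), Rational(1, 2)) = Pow(19974, Rational(1, 2))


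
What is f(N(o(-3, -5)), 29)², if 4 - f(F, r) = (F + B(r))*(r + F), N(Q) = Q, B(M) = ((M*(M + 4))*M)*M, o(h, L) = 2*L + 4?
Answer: 342661156409881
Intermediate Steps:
o(h, L) = 4 + 2*L
B(M) = M³*(4 + M) (B(M) = ((M*(4 + M))*M)*M = (M²*(4 + M))*M = M³*(4 + M))
f(F, r) = 4 - (F + r)*(F + r³*(4 + r)) (f(F, r) = 4 - (F + r³*(4 + r))*(r + F) = 4 - (F + r³*(4 + r))*(F + r) = 4 - (F + r)*(F + r³*(4 + r)))
f(N(o(-3, -5)), 29)² = (4 - (4 + 2*(-5))² - 1*(4 + 2*(-5))*29 - 1*29⁴*(4 + 29) - 1*(4 + 2*(-5))*29³*(4 + 29))² = (4 - (4 - 10)² - 1*(4 - 10)*29 - 1*707281*33 - 1*(4 - 10)*24389*33)² = (4 - 1*(-6)² - 1*(-6)*29 - 23340273 - 1*(-6)*24389*33)² = (4 - 1*36 + 174 - 23340273 + 4829022)² = (4 - 36 + 174 - 23340273 + 4829022)² = (-18511109)² = 342661156409881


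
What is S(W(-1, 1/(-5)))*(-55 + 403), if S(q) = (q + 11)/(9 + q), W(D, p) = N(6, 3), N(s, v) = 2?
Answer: 4524/11 ≈ 411.27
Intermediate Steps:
W(D, p) = 2
S(q) = (11 + q)/(9 + q)
S(W(-1, 1/(-5)))*(-55 + 403) = ((11 + 2)/(9 + 2))*(-55 + 403) = (13/11)*348 = 4524/11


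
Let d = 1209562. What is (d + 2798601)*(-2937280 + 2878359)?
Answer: -236164972123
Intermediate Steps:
(d + 2798601)*(-2937280 + 2878359) = (1209562 + 2798601)*(-2937280 + 2878359) = 4008163*(-58921) = -236164972123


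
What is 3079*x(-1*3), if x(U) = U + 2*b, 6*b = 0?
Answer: -9237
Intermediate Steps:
b = 0 (b = (⅙)*0 = 0)
x(U) = U (x(U) = U + 2*0 = U + 0 = U)
3079*x(-1*3) = 3079*(-1*3) = 3079*(-3) = -9237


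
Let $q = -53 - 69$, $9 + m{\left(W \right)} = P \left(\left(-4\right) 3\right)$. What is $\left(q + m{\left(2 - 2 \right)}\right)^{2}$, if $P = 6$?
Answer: $41209$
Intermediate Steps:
$m{\left(W \right)} = -81$ ($m{\left(W \right)} = -9 + 6 \left(\left(-4\right) 3\right) = -9 + 6 \left(-12\right) = -9 - 72 = -81$)
$q = -122$ ($q = -53 - 69 = -122$)
$\left(q + m{\left(2 - 2 \right)}\right)^{2} = \left(-122 - 81\right)^{2} = \left(-203\right)^{2} = 41209$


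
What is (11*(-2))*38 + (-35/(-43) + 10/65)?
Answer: -466783/559 ≈ -835.03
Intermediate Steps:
(11*(-2))*38 + (-35/(-43) + 10/65) = -22*38 + (-35*(-1/43) + 10*(1/65)) = -836 + (35/43 + 2/13) = -836 + 541/559 = -466783/559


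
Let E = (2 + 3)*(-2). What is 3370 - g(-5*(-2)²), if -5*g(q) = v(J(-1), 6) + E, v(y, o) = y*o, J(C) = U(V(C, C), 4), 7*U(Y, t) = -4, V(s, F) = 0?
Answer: 117856/35 ≈ 3367.3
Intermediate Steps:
U(Y, t) = -4/7 (U(Y, t) = (⅐)*(-4) = -4/7)
J(C) = -4/7
v(y, o) = o*y
E = -10 (E = 5*(-2) = -10)
g(q) = 94/35 (g(q) = -(6*(-4/7) - 10)/5 = -(-24/7 - 10)/5 = -⅕*(-94/7) = 94/35)
3370 - g(-5*(-2)²) = 3370 - 1*94/35 = 3370 - 94/35 = 117856/35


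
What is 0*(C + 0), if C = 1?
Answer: 0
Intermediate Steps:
0*(C + 0) = 0*(1 + 0) = 0*1 = 0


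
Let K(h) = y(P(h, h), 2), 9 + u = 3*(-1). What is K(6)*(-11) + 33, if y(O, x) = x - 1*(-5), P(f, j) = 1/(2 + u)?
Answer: -44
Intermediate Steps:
u = -12 (u = -9 + 3*(-1) = -9 - 3 = -12)
P(f, j) = -1/10 (P(f, j) = 1/(2 - 12) = 1/(-10) = -1/10)
y(O, x) = 5 + x (y(O, x) = x + 5 = 5 + x)
K(h) = 7 (K(h) = 5 + 2 = 7)
K(6)*(-11) + 33 = 7*(-11) + 33 = -77 + 33 = -44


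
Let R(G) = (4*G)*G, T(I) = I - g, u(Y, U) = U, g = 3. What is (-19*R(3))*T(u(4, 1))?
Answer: 1368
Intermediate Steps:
T(I) = -3 + I (T(I) = I - 1*3 = I - 3 = -3 + I)
R(G) = 4*G²
(-19*R(3))*T(u(4, 1)) = (-76*3²)*(-3 + 1) = -76*9*(-2) = -19*36*(-2) = -684*(-2) = 1368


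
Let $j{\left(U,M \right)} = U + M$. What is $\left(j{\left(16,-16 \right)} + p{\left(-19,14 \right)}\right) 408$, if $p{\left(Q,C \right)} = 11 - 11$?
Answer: $0$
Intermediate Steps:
$p{\left(Q,C \right)} = 0$
$j{\left(U,M \right)} = M + U$
$\left(j{\left(16,-16 \right)} + p{\left(-19,14 \right)}\right) 408 = \left(\left(-16 + 16\right) + 0\right) 408 = \left(0 + 0\right) 408 = 0 \cdot 408 = 0$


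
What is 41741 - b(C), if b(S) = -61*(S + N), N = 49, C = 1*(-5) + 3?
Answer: 44608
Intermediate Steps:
C = -2 (C = -5 + 3 = -2)
b(S) = -2989 - 61*S (b(S) = -61*(S + 49) = -61*(49 + S) = -2989 - 61*S)
41741 - b(C) = 41741 - (-2989 - 61*(-2)) = 41741 - (-2989 + 122) = 41741 - 1*(-2867) = 41741 + 2867 = 44608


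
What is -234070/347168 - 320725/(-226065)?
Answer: 5843042225/7848253392 ≈ 0.74450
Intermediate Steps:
-234070/347168 - 320725/(-226065) = -234070*1/347168 - 320725*(-1/226065) = -117035/173584 + 64145/45213 = 5843042225/7848253392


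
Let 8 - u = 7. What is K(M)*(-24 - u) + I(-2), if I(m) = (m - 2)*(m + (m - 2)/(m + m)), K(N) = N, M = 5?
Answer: -121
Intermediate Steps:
u = 1 (u = 8 - 1*7 = 8 - 7 = 1)
I(m) = (-2 + m)*(m + (-2 + m)/(2*m)) (I(m) = (-2 + m)*(m + (-2 + m)/((2*m))) = (-2 + m)*(m + (-2 + m)*(1/(2*m))) = (-2 + m)*(m + (-2 + m)/(2*m)))
K(M)*(-24 - u) + I(-2) = 5*(-24 - 1*1) + (-2 + (-2)² + 2/(-2) - 3/2*(-2)) = 5*(-24 - 1) + (-2 + 4 + 2*(-½) + 3) = 5*(-25) + (-2 + 4 - 1 + 3) = -125 + 4 = -121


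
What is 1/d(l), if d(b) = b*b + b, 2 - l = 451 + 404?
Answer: 1/726756 ≈ 1.3760e-6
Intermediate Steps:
l = -853 (l = 2 - (451 + 404) = 2 - 1*855 = 2 - 855 = -853)
d(b) = b + b² (d(b) = b² + b = b + b²)
1/d(l) = 1/(-853*(1 - 853)) = 1/(-853*(-852)) = 1/726756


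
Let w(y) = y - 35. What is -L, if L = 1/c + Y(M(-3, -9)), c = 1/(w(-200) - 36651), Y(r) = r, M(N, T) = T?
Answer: 36895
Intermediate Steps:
w(y) = -35 + y
c = -1/36886 (c = 1/((-35 - 200) - 36651) = 1/(-235 - 36651) = 1/(-36886) = -1/36886 ≈ -2.7111e-5)
L = -36895 (L = 1/(-1/36886) - 9 = -36886 - 9 = -36895)
-L = -1*(-36895) = 36895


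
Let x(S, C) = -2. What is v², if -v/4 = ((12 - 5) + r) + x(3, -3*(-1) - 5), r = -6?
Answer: 16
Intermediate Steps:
v = 4 (v = -4*(((12 - 5) - 6) - 2) = -4*((7 - 6) - 2) = -4*(1 - 2) = -4*(-1) = 4)
v² = 4² = 16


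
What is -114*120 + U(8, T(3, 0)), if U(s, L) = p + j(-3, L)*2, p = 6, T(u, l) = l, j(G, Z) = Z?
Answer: -13674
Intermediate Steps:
U(s, L) = 6 + 2*L (U(s, L) = 6 + L*2 = 6 + 2*L)
-114*120 + U(8, T(3, 0)) = -114*120 + (6 + 2*0) = -13680 + (6 + 0) = -13680 + 6 = -13674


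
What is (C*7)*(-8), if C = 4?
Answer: -224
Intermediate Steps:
(C*7)*(-8) = (4*7)*(-8) = 28*(-8) = -224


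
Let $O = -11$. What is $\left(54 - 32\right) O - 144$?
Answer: $-386$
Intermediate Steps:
$\left(54 - 32\right) O - 144 = \left(54 - 32\right) \left(-11\right) - 144 = 22 \left(-11\right) - 144 = -242 - 144 = -386$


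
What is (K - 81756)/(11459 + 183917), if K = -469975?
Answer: -551731/195376 ≈ -2.8239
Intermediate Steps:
(K - 81756)/(11459 + 183917) = (-469975 - 81756)/(11459 + 183917) = -551731/195376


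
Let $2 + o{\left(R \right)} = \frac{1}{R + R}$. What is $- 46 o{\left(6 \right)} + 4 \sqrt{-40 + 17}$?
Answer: $\frac{529}{6} + 4 i \sqrt{23} \approx 88.167 + 19.183 i$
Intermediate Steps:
$o{\left(R \right)} = -2 + \frac{1}{2 R}$ ($o{\left(R \right)} = -2 + \frac{1}{R + R} = -2 + \frac{1}{2 R}$)
$- 46 o{\left(6 \right)} + 4 \sqrt{-40 + 17} = - 46 \left(-2 + \frac{1}{2 \cdot 6}\right) + 4 \sqrt{-40 + 17} = - 46 \left(-2 + \frac{1}{2} \cdot \frac{1}{6}\right) + 4 \sqrt{-23} = - 46 \left(-2 + \frac{1}{12}\right) + 4 i \sqrt{23} = \left(-46\right) \left(- \frac{23}{12}\right) + 4 i \sqrt{23} = \frac{529}{6} + 4 i \sqrt{23}$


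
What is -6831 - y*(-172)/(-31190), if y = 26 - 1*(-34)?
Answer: -21306921/3119 ≈ -6831.3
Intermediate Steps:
y = 60 (y = 26 + 34 = 60)
-6831 - y*(-172)/(-31190) = -6831 - 60*(-172)/(-31190) = -6831 - (-10320)*(-1)/31190 = -6831 - 1*1032/3119 = -6831 - 1032/3119 = -21306921/3119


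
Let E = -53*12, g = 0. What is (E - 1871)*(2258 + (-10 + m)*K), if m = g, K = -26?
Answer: -6312626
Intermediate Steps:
m = 0
E = -636
(E - 1871)*(2258 + (-10 + m)*K) = (-636 - 1871)*(2258 + (-10 + 0)*(-26)) = -2507*(2258 - 10*(-26)) = -2507*(2258 + 260) = -2507*2518 = -6312626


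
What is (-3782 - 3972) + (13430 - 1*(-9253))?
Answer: 14929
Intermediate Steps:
(-3782 - 3972) + (13430 - 1*(-9253)) = -7754 + (13430 + 9253) = -7754 + 22683 = 14929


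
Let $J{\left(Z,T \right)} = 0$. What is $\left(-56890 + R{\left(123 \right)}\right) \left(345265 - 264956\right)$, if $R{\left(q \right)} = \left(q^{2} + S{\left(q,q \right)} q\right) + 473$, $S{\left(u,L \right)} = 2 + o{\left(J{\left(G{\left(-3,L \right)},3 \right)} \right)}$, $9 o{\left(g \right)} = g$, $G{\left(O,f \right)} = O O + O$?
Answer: $-3296041978$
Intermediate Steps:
$G{\left(O,f \right)} = O + O^{2}$ ($G{\left(O,f \right)} = O^{2} + O = O + O^{2}$)
$o{\left(g \right)} = \frac{g}{9}$
$S{\left(u,L \right)} = 2$ ($S{\left(u,L \right)} = 2 + \frac{1}{9} \cdot 0 = 2 + 0 = 2$)
$R{\left(q \right)} = 473 + q^{2} + 2 q$ ($R{\left(q \right)} = \left(q^{2} + 2 q\right) + 473 = 473 + q^{2} + 2 q$)
$\left(-56890 + R{\left(123 \right)}\right) \left(345265 - 264956\right) = \left(-56890 + \left(473 + 123^{2} + 2 \cdot 123\right)\right) \left(345265 - 264956\right) = \left(-56890 + \left(473 + 15129 + 246\right)\right) 80309 = \left(-56890 + 15848\right) 80309 = \left(-41042\right) 80309 = -3296041978$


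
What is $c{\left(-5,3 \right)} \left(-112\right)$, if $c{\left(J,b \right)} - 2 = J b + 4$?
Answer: $1008$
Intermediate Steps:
$c{\left(J,b \right)} = 6 + J b$ ($c{\left(J,b \right)} = 2 + \left(J b + 4\right) = 2 + \left(4 + J b\right) = 6 + J b$)
$c{\left(-5,3 \right)} \left(-112\right) = \left(6 - 15\right) \left(-112\right) = \left(-9\right) \left(-112\right) = 1008$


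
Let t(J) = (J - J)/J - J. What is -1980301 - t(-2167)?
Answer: -1982468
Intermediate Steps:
t(J) = -J (t(J) = 0/J - J = 0 - J = -J)
-1980301 - t(-2167) = -1980301 - (-1)*(-2167) = -1980301 - 1*2167 = -1980301 - 2167 = -1982468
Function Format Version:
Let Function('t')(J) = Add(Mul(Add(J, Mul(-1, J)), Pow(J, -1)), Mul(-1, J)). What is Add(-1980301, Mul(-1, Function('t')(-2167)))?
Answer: -1982468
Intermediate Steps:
Function('t')(J) = Mul(-1, J) (Function('t')(J) = Add(Mul(0, Pow(J, -1)), Mul(-1, J)) = Add(0, Mul(-1, J)) = Mul(-1, J))
Add(-1980301, Mul(-1, Function('t')(-2167))) = Add(-1980301, Mul(-1, Mul(-1, -2167))) = Add(-1980301, Mul(-1, 2167)) = Add(-1980301, -2167) = -1982468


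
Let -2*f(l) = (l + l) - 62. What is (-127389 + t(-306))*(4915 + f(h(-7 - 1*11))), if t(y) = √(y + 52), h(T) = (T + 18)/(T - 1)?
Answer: -630065994 + 4946*I*√254 ≈ -6.3007e+8 + 78826.0*I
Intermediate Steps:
h(T) = (18 + T)/(-1 + T)
f(l) = 31 - l (f(l) = -((l + l) - 62)/2 = -(2*l - 62)/2 = -(-62 + 2*l)/2 = 31 - l)
t(y) = √(52 + y)
(-127389 + t(-306))*(4915 + f(h(-7 - 1*11))) = (-127389 + √(52 - 306))*(4915 + (31 - (18 + (-7 - 1*11))/(-1 + (-7 - 1*11)))) = (-127389 + √(-254))*(4915 + (31 - (18 + (-7 - 11))/(-1 + (-7 - 11)))) = (-127389 + I*√254)*(4915 + (31 - (18 - 18)/(-1 - 18))) = (-127389 + I*√254)*(4915 + (31 - 0/(-19))) = (-127389 + I*√254)*(4915 + (31 - (-1)*0/19)) = (-127389 + I*√254)*(4915 + (31 - 1*0)) = (-127389 + I*√254)*(4915 + (31 + 0)) = (-127389 + I*√254)*(4915 + 31) = (-127389 + I*√254)*4946 = -630065994 + 4946*I*√254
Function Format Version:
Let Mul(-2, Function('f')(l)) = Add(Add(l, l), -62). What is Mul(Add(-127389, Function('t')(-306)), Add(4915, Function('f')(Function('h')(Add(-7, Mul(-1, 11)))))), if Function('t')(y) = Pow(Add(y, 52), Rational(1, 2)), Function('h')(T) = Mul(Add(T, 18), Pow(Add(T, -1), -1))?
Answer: Add(-630065994, Mul(4946, I, Pow(254, Rational(1, 2)))) ≈ Add(-6.3007e+8, Mul(78826., I))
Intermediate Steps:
Function('h')(T) = Mul(Pow(Add(-1, T), -1), Add(18, T)) (Function('h')(T) = Mul(Add(18, T), Pow(Add(-1, T), -1)) = Mul(Pow(Add(-1, T), -1), Add(18, T)))
Function('f')(l) = Add(31, Mul(-1, l)) (Function('f')(l) = Mul(Rational(-1, 2), Add(Add(l, l), -62)) = Mul(Rational(-1, 2), Add(Mul(2, l), -62)) = Mul(Rational(-1, 2), Add(-62, Mul(2, l))) = Add(31, Mul(-1, l)))
Function('t')(y) = Pow(Add(52, y), Rational(1, 2))
Mul(Add(-127389, Function('t')(-306)), Add(4915, Function('f')(Function('h')(Add(-7, Mul(-1, 11)))))) = Mul(Add(-127389, Pow(Add(52, -306), Rational(1, 2))), Add(4915, Add(31, Mul(-1, Mul(Pow(Add(-1, Add(-7, Mul(-1, 11))), -1), Add(18, Add(-7, Mul(-1, 11)))))))) = Mul(Add(-127389, Pow(-254, Rational(1, 2))), Add(4915, Add(31, Mul(-1, Mul(Pow(Add(-1, Add(-7, -11)), -1), Add(18, Add(-7, -11))))))) = Mul(Add(-127389, Mul(I, Pow(254, Rational(1, 2)))), Add(4915, Add(31, Mul(-1, Mul(Pow(Add(-1, -18), -1), Add(18, -18)))))) = Mul(Add(-127389, Mul(I, Pow(254, Rational(1, 2)))), Add(4915, Add(31, Mul(-1, Mul(Pow(-19, -1), 0))))) = Mul(Add(-127389, Mul(I, Pow(254, Rational(1, 2)))), Add(4915, Add(31, Mul(-1, Mul(Rational(-1, 19), 0))))) = Mul(Add(-127389, Mul(I, Pow(254, Rational(1, 2)))), Add(4915, Add(31, Mul(-1, 0)))) = Mul(Add(-127389, Mul(I, Pow(254, Rational(1, 2)))), Add(4915, Add(31, 0))) = Mul(Add(-127389, Mul(I, Pow(254, Rational(1, 2)))), Add(4915, 31)) = Mul(Add(-127389, Mul(I, Pow(254, Rational(1, 2)))), 4946) = Add(-630065994, Mul(4946, I, Pow(254, Rational(1, 2))))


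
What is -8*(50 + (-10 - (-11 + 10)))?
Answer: -328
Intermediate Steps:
-8*(50 + (-10 - (-11 + 10))) = -8*(50 + (-10 - 1*(-1))) = -8*(50 + (-10 + 1)) = -8*(50 - 9) = -8*41 = -328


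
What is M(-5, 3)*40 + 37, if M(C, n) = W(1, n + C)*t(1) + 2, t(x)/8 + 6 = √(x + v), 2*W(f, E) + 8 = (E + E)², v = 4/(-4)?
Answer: -7563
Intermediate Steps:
v = -1 (v = 4*(-¼) = -1)
W(f, E) = -4 + 2*E² (W(f, E) = -4 + (E + E)²/2 = -4 + (2*E)²/2 = -4 + (4*E²)/2 = -4 + 2*E²)
t(x) = -48 + 8*√(-1 + x) (t(x) = -48 + 8*√(x - 1) = -48 + 8*√(-1 + x))
M(C, n) = 194 - 96*(C + n)² (M(C, n) = (-4 + 2*(n + C)²)*(-48 + 8*√(-1 + 1)) + 2 = (-4 + 2*(C + n)²)*(-48 + 8*√0) + 2 = (-4 + 2*(C + n)²)*(-48 + 8*0) + 2 = (-4 + 2*(C + n)²)*(-48 + 0) + 2 = (-4 + 2*(C + n)²)*(-48) + 2 = (192 - 96*(C + n)²) + 2 = 194 - 96*(C + n)²)
M(-5, 3)*40 + 37 = (194 - 96*(-5 + 3)²)*40 + 37 = (194 - 96*(-2)²)*40 + 37 = (194 - 96*4)*40 + 37 = (194 - 384)*40 + 37 = -190*40 + 37 = -7600 + 37 = -7563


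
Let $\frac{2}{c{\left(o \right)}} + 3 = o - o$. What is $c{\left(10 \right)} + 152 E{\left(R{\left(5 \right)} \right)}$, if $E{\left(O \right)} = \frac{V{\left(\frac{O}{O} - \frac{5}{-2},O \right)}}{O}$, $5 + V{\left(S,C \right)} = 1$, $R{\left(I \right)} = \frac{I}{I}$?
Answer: $- \frac{1826}{3} \approx -608.67$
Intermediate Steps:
$c{\left(o \right)} = - \frac{2}{3}$ ($c{\left(o \right)} = \frac{2}{-3 + \left(o - o\right)} = \frac{2}{-3 + 0} = \frac{2}{-3} = 2 \left(- \frac{1}{3}\right) = - \frac{2}{3}$)
$R{\left(I \right)} = 1$
$V{\left(S,C \right)} = -4$ ($V{\left(S,C \right)} = -5 + 1 = -4$)
$E{\left(O \right)} = - \frac{4}{O}$
$c{\left(10 \right)} + 152 E{\left(R{\left(5 \right)} \right)} = - \frac{2}{3} + 152 \left(- \frac{4}{1}\right) = - \frac{2}{3} + 152 \left(\left(-4\right) 1\right) = - \frac{2}{3} + 152 \left(-4\right) = - \frac{2}{3} - 608 = - \frac{1826}{3}$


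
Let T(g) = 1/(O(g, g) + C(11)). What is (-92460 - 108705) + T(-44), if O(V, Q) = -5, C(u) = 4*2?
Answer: -603494/3 ≈ -2.0116e+5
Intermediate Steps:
C(u) = 8
T(g) = ⅓ (T(g) = 1/(-5 + 8) = 1/3 = ⅓)
(-92460 - 108705) + T(-44) = (-92460 - 108705) + ⅓ = -201165 + ⅓ = -603494/3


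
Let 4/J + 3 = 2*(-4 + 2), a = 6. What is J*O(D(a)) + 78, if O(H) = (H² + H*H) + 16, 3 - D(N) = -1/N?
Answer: 3616/63 ≈ 57.397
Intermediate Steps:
J = -4/7 (J = 4/(-3 + 2*(-4 + 2)) = 4/(-3 + 2*(-2)) = 4/(-3 - 4) = 4/(-7) = 4*(-⅐) = -4/7 ≈ -0.57143)
D(N) = 3 + 1/N (D(N) = 3 - (-1)/N = 3 + 1/N)
O(H) = 16 + 2*H² (O(H) = (H² + H²) + 16 = 2*H² + 16 = 16 + 2*H²)
J*O(D(a)) + 78 = -4*(16 + 2*(3 + 1/6)²)/7 + 78 = -4*(16 + 2*(3 + ⅙)²)/7 + 78 = -4*(16 + 2*(19/6)²)/7 + 78 = -4*(16 + 2*(361/36))/7 + 78 = -4*(16 + 361/18)/7 + 78 = -4/7*649/18 + 78 = -1298/63 + 78 = 3616/63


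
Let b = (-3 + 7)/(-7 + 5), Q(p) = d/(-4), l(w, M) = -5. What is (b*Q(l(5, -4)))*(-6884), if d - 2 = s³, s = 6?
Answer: -750356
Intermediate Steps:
d = 218 (d = 2 + 6³ = 2 + 216 = 218)
Q(p) = -109/2 (Q(p) = 218/(-4) = 218*(-¼) = -109/2)
b = -2 (b = 4/(-2) = 4*(-½) = -2)
(b*Q(l(5, -4)))*(-6884) = -2*(-109/2)*(-6884) = 109*(-6884) = -750356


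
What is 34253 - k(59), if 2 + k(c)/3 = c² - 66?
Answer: 24014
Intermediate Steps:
k(c) = -204 + 3*c² (k(c) = -6 + 3*(c² - 66) = -6 + 3*(-66 + c²) = -6 + (-198 + 3*c²) = -204 + 3*c²)
34253 - k(59) = 34253 - (-204 + 3*59²) = 34253 - (-204 + 3*3481) = 34253 - (-204 + 10443) = 34253 - 1*10239 = 34253 - 10239 = 24014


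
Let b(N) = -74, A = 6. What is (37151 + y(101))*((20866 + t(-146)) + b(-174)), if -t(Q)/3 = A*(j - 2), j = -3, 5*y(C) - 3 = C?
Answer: 3881107638/5 ≈ 7.7622e+8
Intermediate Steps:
y(C) = ⅗ + C/5
t(Q) = 90 (t(Q) = -18*(-3 - 2) = -18*(-5) = -3*(-30) = 90)
(37151 + y(101))*((20866 + t(-146)) + b(-174)) = (37151 + (⅗ + (⅕)*101))*((20866 + 90) - 74) = (37151 + (⅗ + 101/5))*(20956 - 74) = (37151 + 104/5)*20882 = (185859/5)*20882 = 3881107638/5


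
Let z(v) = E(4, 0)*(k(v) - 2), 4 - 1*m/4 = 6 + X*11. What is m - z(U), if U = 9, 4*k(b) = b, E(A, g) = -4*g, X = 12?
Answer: -536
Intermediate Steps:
k(b) = b/4
m = -536 (m = 16 - 4*(6 + 12*11) = 16 - 4*(6 + 132) = 16 - 4*138 = 16 - 552 = -536)
z(v) = 0 (z(v) = (-4*0)*(v/4 - 2) = 0*(-2 + v/4) = 0)
m - z(U) = -536 - 1*0 = -536 + 0 = -536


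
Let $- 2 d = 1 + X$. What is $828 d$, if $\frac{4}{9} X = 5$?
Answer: $- \frac{10143}{2} \approx -5071.5$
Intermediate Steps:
$X = \frac{45}{4}$ ($X = \frac{9}{4} \cdot 5 = \frac{45}{4} \approx 11.25$)
$d = - \frac{49}{8}$ ($d = - \frac{1 + \frac{45}{4}}{2} = \left(- \frac{1}{2}\right) \frac{49}{4} = - \frac{49}{8} \approx -6.125$)
$828 d = 828 \left(- \frac{49}{8}\right) = - \frac{10143}{2}$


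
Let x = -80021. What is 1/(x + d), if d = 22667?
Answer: -1/57354 ≈ -1.7436e-5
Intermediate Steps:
1/(x + d) = 1/(-80021 + 22667) = 1/(-57354) = -1/57354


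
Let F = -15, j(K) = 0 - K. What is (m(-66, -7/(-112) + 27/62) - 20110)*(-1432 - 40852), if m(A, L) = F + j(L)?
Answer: 3403946227/4 ≈ 8.5099e+8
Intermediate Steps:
j(K) = -K
m(A, L) = -15 - L
(m(-66, -7/(-112) + 27/62) - 20110)*(-1432 - 40852) = ((-15 - (-7/(-112) + 27/62)) - 20110)*(-1432 - 40852) = ((-15 - (-7*(-1/112) + 27*(1/62))) - 20110)*(-42284) = ((-15 - (1/16 + 27/62)) - 20110)*(-42284) = ((-15 - 1*247/496) - 20110)*(-42284) = ((-15 - 247/496) - 20110)*(-42284) = (-7687/496 - 20110)*(-42284) = -9982247/496*(-42284) = 3403946227/4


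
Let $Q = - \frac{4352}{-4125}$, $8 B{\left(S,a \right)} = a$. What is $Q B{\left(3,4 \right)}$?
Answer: $\frac{2176}{4125} \approx 0.52752$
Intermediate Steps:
$B{\left(S,a \right)} = \frac{a}{8}$
$Q = \frac{4352}{4125}$ ($Q = \left(-4352\right) \left(- \frac{1}{4125}\right) = \frac{4352}{4125} \approx 1.055$)
$Q B{\left(3,4 \right)} = \frac{4352 \cdot \frac{1}{8} \cdot 4}{4125} = \frac{4352}{4125} \cdot \frac{1}{2} = \frac{2176}{4125}$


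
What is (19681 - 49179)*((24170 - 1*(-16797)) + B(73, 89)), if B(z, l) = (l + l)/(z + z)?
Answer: -88219078640/73 ≈ -1.2085e+9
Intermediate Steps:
B(z, l) = l/z (B(z, l) = (2*l)/((2*z)) = (2*l)*(1/(2*z)) = l/z)
(19681 - 49179)*((24170 - 1*(-16797)) + B(73, 89)) = (19681 - 49179)*((24170 - 1*(-16797)) + 89/73) = -29498*((24170 + 16797) + 89*(1/73)) = -29498*(40967 + 89/73) = -29498*2990680/73 = -88219078640/73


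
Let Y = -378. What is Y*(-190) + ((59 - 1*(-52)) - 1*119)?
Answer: 71812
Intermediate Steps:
Y*(-190) + ((59 - 1*(-52)) - 1*119) = -378*(-190) + ((59 - 1*(-52)) - 1*119) = 71820 + ((59 + 52) - 119) = 71820 + (111 - 119) = 71820 - 8 = 71812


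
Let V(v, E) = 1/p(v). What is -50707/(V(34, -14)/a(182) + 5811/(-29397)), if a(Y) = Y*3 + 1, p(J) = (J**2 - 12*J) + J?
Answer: 212541506242322/828549699 ≈ 2.5652e+5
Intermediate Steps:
p(J) = J**2 - 11*J
V(v, E) = 1/(v*(-11 + v))
a(Y) = 1 + 3*Y (a(Y) = 3*Y + 1 = 1 + 3*Y)
-50707/(V(34, -14)/a(182) + 5811/(-29397)) = -50707/((1/(34*(-11 + 34)))/(1 + 3*182) + 5811/(-29397)) = -50707/(((1/34)/23)/(1 + 546) + 5811*(-1/29397)) = -50707/(((1/34)*(1/23))/547 - 1937/9799) = -50707/((1/782)*(1/547) - 1937/9799) = -50707/(1/427754 - 1937/9799) = -50707/(-828549699/4191561446) = -50707*(-4191561446/828549699) = 212541506242322/828549699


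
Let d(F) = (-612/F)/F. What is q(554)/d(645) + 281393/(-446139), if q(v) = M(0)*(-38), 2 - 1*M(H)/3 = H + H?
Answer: 1175493406994/7584363 ≈ 1.5499e+5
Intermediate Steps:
M(H) = 6 - 6*H (M(H) = 6 - 3*(H + H) = 6 - 6*H)
d(F) = -612/F²
q(v) = -228 (q(v) = (6 - 6*0)*(-38) = (6 + 0)*(-38) = 6*(-38) = -228)
q(554)/d(645) + 281393/(-446139) = -228/((-612/645²)) + 281393/(-446139) = -228/((-612*1/416025)) + 281393*(-1/446139) = -228/(-68/46225) - 281393/446139 = -228*(-46225/68) - 281393/446139 = 2634825/17 - 281393/446139 = 1175493406994/7584363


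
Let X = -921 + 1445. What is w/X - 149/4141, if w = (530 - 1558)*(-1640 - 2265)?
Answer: 4155825966/542471 ≈ 7660.9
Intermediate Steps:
X = 524
w = 4014340 (w = -1028*(-3905) = 4014340)
w/X - 149/4141 = 4014340/524 - 149/4141 = 4014340*(1/524) - 149*1/4141 = 1003585/131 - 149/4141 = 4155825966/542471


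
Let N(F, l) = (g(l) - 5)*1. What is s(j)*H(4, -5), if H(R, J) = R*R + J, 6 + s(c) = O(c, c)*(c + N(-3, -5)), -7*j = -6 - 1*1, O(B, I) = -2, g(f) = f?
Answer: 132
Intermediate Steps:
N(F, l) = -5 + l (N(F, l) = (l - 5)*1 = (-5 + l)*1 = -5 + l)
j = 1 (j = -(-6 - 1*1)/7 = -(-6 - 1)/7 = -⅐*(-7) = 1)
s(c) = 14 - 2*c (s(c) = -6 - 2*(c + (-5 - 5)) = -6 - 2*(c - 10) = -6 - 2*(-10 + c) = -6 + (20 - 2*c) = 14 - 2*c)
H(R, J) = J + R² (H(R, J) = R² + J = J + R²)
s(j)*H(4, -5) = (14 - 2*1)*(-5 + 4²) = (14 - 2)*(-5 + 16) = 12*11 = 132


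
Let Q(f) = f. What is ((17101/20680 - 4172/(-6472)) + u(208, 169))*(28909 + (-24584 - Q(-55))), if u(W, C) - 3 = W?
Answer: 778473748131/836506 ≈ 9.3063e+5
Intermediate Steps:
u(W, C) = 3 + W
((17101/20680 - 4172/(-6472)) + u(208, 169))*(28909 + (-24584 - Q(-55))) = ((17101/20680 - 4172/(-6472)) + (3 + 208))*(28909 + (-24584 - 1*(-55))) = ((17101*(1/20680) - 4172*(-1/6472)) + 211)*(28909 + (-24584 + 55)) = ((17101/20680 + 1043/1618) + 211)*(28909 - 24529) = (24619329/16730120 + 211)*4380 = (3554674649/16730120)*4380 = 778473748131/836506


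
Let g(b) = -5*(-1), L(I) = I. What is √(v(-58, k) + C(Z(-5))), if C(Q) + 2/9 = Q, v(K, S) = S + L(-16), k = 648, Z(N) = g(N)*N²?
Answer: 7*√139/3 ≈ 27.510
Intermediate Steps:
g(b) = 5
Z(N) = 5*N²
v(K, S) = -16 + S (v(K, S) = S - 16 = -16 + S)
C(Q) = -2/9 + Q
√(v(-58, k) + C(Z(-5))) = √((-16 + 648) + (-2/9 + 5*(-5)²)) = √(632 + (-2/9 + 5*25)) = √(632 + (-2/9 + 125)) = √(632 + 1123/9) = √(6811/9) = 7*√139/3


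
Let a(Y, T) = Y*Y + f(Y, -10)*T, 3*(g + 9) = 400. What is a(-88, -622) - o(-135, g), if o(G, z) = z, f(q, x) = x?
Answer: 41519/3 ≈ 13840.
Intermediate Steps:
g = 373/3 (g = -9 + (⅓)*400 = -9 + 400/3 = 373/3 ≈ 124.33)
a(Y, T) = Y² - 10*T (a(Y, T) = Y*Y - 10*T = Y² - 10*T)
a(-88, -622) - o(-135, g) = ((-88)² - 10*(-622)) - 1*373/3 = (7744 + 6220) - 373/3 = 13964 - 373/3 = 41519/3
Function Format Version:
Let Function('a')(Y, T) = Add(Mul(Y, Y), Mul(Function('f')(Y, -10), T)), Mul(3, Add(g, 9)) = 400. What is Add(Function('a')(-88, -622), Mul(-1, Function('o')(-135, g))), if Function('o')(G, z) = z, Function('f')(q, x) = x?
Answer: Rational(41519, 3) ≈ 13840.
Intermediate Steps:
g = Rational(373, 3) (g = Add(-9, Mul(Rational(1, 3), 400)) = Add(-9, Rational(400, 3)) = Rational(373, 3) ≈ 124.33)
Function('a')(Y, T) = Add(Pow(Y, 2), Mul(-10, T)) (Function('a')(Y, T) = Add(Mul(Y, Y), Mul(-10, T)) = Add(Pow(Y, 2), Mul(-10, T)))
Add(Function('a')(-88, -622), Mul(-1, Function('o')(-135, g))) = Add(Add(Pow(-88, 2), Mul(-10, -622)), Mul(-1, Rational(373, 3))) = Add(Add(7744, 6220), Rational(-373, 3)) = Add(13964, Rational(-373, 3)) = Rational(41519, 3)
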